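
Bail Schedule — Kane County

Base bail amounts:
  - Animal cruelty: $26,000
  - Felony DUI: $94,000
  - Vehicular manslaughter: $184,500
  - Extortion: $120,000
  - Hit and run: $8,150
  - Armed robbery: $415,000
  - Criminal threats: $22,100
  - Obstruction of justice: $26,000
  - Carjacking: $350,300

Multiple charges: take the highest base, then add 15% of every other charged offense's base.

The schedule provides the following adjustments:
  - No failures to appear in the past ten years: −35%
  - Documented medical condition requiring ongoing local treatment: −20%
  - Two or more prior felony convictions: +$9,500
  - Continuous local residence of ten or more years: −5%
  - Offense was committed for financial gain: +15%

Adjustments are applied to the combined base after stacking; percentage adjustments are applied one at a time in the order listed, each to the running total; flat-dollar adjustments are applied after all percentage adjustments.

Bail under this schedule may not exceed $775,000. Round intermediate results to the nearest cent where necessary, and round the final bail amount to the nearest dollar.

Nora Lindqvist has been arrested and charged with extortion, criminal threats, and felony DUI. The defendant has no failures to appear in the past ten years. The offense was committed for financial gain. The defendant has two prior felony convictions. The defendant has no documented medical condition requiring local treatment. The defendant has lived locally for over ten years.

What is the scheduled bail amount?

Base amounts from the schedule: extortion $120,000; criminal threats $22,100; felony DUI $94,000.
Stacking rule: highest base plus 15% of each additional charge. Highest is extortion at $120,000. Additional: $22,100 × 15% = $3,315; $94,000 × 15% = $14,100. Combined base = $120,000 + $17,415 = $137,415.
No failures to appear in the past ten years (−35%): $137,415 × 0.65 = $89,319.75.
Continuous local residence of ten or more years (−5%): $89,319.75 × 0.95 = $84,853.76.
Offense was committed for financial gain (+15%): $84,853.76 × 1.15 = $97,581.82.
Two or more prior felony convictions (+$9,500 flat): $97,581.82 + $9,500 = $107,081.82.
$107,081.82 is within the $775,000 maximum.
Rounded to the nearest dollar: $107,082.

$107,082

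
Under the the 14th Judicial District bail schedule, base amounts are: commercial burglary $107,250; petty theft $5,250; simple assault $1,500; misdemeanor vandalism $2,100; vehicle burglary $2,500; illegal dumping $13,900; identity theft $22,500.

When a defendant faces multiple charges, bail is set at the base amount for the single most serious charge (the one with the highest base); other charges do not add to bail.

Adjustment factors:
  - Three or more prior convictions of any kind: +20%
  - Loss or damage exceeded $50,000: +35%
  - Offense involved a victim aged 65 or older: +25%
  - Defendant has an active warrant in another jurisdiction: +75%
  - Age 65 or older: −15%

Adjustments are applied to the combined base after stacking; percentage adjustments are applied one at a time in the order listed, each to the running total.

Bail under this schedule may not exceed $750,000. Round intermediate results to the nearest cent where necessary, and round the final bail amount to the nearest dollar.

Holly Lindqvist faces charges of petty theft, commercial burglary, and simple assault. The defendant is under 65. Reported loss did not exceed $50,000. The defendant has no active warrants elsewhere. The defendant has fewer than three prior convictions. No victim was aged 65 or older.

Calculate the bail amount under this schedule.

$107,250

Base amounts from the schedule: petty theft $5,250; commercial burglary $107,250; simple assault $1,500.
Stacking rule: use the highest base only. Highest is commercial burglary at $107,250. Combined base = $107,250.
No adjustment factors apply to this defendant.
$107,250 is within the $750,000 maximum.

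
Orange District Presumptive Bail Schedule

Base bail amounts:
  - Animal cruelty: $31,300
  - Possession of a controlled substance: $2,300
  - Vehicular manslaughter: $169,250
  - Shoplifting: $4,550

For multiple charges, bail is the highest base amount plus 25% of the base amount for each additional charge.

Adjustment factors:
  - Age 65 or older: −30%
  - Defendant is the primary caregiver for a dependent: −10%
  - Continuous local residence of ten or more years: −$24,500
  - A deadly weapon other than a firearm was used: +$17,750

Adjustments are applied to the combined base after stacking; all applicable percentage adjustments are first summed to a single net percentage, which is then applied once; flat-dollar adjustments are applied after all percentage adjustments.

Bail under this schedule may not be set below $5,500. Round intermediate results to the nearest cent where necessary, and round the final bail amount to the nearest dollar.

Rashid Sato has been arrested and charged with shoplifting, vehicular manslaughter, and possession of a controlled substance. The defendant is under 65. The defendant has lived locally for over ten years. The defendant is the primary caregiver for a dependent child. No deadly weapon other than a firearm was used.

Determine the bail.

Base amounts from the schedule: shoplifting $4,550; vehicular manslaughter $169,250; possession of a controlled substance $2,300.
Stacking rule: highest base plus 25% of each additional charge. Highest is vehicular manslaughter at $169,250. Additional: $4,550 × 25% = $1,137.50; $2,300 × 25% = $575. Combined base = $169,250 + $1,712.50 = $170,962.50.
Defendant is the primary caregiver for a dependent (−10%): $170,962.50 × 0.9 = $153,866.25.
Continuous local residence of ten or more years (−$24,500 flat): $153,866.25 − $24,500 = $129,366.25.
$129,366.25 is at or above the $5,500 minimum.
Rounded to the nearest dollar: $129,366.

$129,366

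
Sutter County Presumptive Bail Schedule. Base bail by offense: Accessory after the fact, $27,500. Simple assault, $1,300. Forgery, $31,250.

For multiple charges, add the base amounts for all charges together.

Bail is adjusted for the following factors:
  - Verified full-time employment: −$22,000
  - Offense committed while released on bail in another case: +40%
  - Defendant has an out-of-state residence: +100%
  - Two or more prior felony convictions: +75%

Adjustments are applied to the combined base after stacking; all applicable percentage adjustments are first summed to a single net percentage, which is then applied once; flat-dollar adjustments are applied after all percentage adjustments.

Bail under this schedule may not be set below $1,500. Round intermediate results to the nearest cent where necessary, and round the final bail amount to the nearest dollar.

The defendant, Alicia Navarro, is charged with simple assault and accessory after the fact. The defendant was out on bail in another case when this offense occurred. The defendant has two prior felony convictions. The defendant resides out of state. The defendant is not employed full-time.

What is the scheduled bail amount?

Base amounts from the schedule: simple assault $1,300; accessory after the fact $27,500.
Stacking rule: sum of all bases. $1,300 + $27,500 = $28,800.
Net percentage adjustment: +40% +100% +75% = +215%. $28,800 × 3.15 = $90,720.
$90,720 is at or above the $1,500 minimum.

$90,720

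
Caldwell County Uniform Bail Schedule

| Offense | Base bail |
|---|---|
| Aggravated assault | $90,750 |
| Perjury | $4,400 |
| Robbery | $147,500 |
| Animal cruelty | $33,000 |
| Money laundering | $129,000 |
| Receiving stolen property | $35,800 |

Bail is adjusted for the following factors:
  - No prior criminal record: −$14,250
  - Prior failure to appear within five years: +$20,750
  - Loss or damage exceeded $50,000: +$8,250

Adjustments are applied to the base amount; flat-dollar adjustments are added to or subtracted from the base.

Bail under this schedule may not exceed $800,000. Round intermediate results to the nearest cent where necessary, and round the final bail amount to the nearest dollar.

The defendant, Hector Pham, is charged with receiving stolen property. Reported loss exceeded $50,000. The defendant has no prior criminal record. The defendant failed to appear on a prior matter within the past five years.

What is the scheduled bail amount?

Base amounts from the schedule: receiving stolen property $35,800.
Single charge. Combined base = $35,800.
No prior criminal record (−$14,250 flat): $35,800 − $14,250 = $21,550.
Prior failure to appear within five years (+$20,750 flat): $21,550 + $20,750 = $42,300.
Loss or damage exceeded $50,000 (+$8,250 flat): $42,300 + $8,250 = $50,550.
$50,550 is within the $800,000 maximum.

$50,550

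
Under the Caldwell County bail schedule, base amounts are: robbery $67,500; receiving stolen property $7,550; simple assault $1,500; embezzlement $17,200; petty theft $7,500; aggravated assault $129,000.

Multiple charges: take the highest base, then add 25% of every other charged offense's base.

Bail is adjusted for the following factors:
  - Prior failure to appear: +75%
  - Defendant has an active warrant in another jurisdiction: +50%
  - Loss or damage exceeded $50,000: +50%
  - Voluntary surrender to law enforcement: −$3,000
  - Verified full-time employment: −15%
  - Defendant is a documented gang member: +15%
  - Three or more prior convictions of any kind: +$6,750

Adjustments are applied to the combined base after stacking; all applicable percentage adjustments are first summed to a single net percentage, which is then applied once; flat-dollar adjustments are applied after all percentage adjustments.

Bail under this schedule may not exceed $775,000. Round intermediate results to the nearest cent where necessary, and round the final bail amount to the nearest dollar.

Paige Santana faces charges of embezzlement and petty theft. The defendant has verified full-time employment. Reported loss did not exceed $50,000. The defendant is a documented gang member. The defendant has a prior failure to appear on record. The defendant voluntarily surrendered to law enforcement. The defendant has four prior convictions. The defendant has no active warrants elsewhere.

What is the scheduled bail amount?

$37,131

Base amounts from the schedule: embezzlement $17,200; petty theft $7,500.
Stacking rule: highest base plus 25% of each additional charge. Highest is embezzlement at $17,200. Additional: $7,500 × 25% = $1,875. Combined base = $17,200 + $1,875 = $19,075.
Net percentage adjustment: +75% −15% +15% = +75%. $19,075 × 1.75 = $33,381.25.
Voluntary surrender to law enforcement (−$3,000 flat): $33,381.25 − $3,000 = $30,381.25.
Three or more prior convictions of any kind (+$6,750 flat): $30,381.25 + $6,750 = $37,131.25.
$37,131.25 is within the $775,000 maximum.
Rounded to the nearest dollar: $37,131.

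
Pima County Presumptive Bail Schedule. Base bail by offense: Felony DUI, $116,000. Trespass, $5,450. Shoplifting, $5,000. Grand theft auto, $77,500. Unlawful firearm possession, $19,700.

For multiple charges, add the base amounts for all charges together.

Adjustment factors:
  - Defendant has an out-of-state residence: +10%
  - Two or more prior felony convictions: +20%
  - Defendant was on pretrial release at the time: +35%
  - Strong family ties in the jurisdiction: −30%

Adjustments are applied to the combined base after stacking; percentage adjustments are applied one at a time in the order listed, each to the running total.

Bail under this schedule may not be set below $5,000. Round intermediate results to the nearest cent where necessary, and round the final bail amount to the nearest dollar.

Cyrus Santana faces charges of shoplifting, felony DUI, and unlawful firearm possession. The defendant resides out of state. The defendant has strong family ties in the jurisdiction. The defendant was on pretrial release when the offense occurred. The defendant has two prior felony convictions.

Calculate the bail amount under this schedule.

Base amounts from the schedule: shoplifting $5,000; felony DUI $116,000; unlawful firearm possession $19,700.
Stacking rule: sum of all bases. $5,000 + $116,000 + $19,700 = $140,700.
Defendant has an out-of-state residence (+10%): $140,700 × 1.1 = $154,770.
Two or more prior felony convictions (+20%): $154,770 × 1.2 = $185,724.
Defendant was on pretrial release at the time (+35%): $185,724 × 1.35 = $250,727.40.
Strong family ties in the jurisdiction (−30%): $250,727.40 × 0.7 = $175,509.18.
$175,509.18 is at or above the $5,000 minimum.
Rounded to the nearest dollar: $175,509.

$175,509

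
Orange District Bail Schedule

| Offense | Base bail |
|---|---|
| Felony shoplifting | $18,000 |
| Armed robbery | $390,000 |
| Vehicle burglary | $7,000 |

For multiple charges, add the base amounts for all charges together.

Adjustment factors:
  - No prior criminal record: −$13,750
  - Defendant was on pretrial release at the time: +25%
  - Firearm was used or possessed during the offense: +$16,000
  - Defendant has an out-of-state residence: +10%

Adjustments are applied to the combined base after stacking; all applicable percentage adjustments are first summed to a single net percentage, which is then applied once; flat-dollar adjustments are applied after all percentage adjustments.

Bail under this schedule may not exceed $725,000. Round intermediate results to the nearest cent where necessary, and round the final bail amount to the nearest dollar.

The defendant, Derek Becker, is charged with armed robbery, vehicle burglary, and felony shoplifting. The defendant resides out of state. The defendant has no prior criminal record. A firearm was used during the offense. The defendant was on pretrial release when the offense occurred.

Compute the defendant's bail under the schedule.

Base amounts from the schedule: armed robbery $390,000; vehicle burglary $7,000; felony shoplifting $18,000.
Stacking rule: sum of all bases. $390,000 + $7,000 + $18,000 = $415,000.
Net percentage adjustment: +25% +10% = +35%. $415,000 × 1.35 = $560,250.
No prior criminal record (−$13,750 flat): $560,250 − $13,750 = $546,500.
Firearm was used or possessed during the offense (+$16,000 flat): $546,500 + $16,000 = $562,500.
$562,500 is within the $725,000 maximum.

$562,500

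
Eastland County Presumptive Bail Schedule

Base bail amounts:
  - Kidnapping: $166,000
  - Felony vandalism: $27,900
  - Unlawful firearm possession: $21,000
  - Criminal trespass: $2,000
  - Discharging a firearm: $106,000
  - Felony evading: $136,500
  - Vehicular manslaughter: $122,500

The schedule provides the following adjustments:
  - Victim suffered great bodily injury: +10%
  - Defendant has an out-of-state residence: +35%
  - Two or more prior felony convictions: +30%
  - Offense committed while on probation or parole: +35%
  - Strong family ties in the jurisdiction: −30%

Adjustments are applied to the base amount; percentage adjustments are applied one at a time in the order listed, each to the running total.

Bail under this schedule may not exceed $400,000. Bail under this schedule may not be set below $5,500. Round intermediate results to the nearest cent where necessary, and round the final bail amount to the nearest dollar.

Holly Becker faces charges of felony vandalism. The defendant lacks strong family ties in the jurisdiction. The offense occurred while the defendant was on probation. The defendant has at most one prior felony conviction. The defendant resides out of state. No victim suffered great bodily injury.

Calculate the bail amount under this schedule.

$50,848

Base amounts from the schedule: felony vandalism $27,900.
Single charge. Combined base = $27,900.
Defendant has an out-of-state residence (+35%): $27,900 × 1.35 = $37,665.
Offense committed while on probation or parole (+35%): $37,665 × 1.35 = $50,847.75.
$50,847.75 is within the $400,000 maximum.
$50,847.75 is at or above the $5,500 minimum.
Rounded to the nearest dollar: $50,848.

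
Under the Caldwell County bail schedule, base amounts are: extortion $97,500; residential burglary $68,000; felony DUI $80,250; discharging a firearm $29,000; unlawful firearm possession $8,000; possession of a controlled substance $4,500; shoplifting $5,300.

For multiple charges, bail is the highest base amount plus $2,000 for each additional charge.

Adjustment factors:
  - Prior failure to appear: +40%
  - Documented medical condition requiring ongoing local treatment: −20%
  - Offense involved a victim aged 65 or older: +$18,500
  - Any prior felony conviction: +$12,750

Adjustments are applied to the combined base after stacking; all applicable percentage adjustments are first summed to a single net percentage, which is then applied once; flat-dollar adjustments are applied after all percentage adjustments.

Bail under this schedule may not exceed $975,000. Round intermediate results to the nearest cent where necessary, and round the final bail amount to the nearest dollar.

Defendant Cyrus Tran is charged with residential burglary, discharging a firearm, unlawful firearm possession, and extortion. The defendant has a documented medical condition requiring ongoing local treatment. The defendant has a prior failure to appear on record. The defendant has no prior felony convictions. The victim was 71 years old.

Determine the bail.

$142,700

Base amounts from the schedule: residential burglary $68,000; discharging a firearm $29,000; unlawful firearm possession $8,000; extortion $97,500.
Stacking rule: highest base plus $2,000 per additional charge. Highest is extortion at $97,500; 3 additional charges → +$6,000. Combined base = $103,500.
Net percentage adjustment: +40% −20% = +20%. $103,500 × 1.2 = $124,200.
Offense involved a victim aged 65 or older (+$18,500 flat): $124,200 + $18,500 = $142,700.
$142,700 is within the $975,000 maximum.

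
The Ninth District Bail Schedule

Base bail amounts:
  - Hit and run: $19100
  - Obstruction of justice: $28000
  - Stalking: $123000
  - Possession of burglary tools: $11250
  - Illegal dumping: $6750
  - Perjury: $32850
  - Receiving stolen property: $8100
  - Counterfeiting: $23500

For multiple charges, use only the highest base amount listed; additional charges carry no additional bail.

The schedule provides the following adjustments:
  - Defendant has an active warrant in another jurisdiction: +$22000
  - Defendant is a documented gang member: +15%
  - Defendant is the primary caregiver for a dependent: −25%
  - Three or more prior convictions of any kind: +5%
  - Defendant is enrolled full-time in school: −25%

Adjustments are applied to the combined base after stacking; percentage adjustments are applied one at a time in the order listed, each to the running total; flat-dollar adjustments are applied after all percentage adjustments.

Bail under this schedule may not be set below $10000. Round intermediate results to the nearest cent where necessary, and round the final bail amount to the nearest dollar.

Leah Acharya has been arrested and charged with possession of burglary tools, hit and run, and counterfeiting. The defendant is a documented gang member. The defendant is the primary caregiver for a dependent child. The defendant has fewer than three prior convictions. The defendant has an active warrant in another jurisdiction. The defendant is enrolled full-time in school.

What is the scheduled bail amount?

Base amounts from the schedule: possession of burglary tools $11250; hit and run $19100; counterfeiting $23500.
Stacking rule: use the highest base only. Highest is counterfeiting at $23500. Combined base = $23500.
Defendant is a documented gang member (+15%): $23500 × 1.15 = $27025.
Defendant is the primary caregiver for a dependent (−25%): $27025 × 0.75 = $20268.75.
Defendant is enrolled full-time in school (−25%): $20268.75 × 0.75 = $15201.56.
Defendant has an active warrant in another jurisdiction (+$22000 flat): $15201.56 + $22000 = $37201.56.
$37201.56 is at or above the $10000 minimum.
Rounded to the nearest dollar: $37202.

$37202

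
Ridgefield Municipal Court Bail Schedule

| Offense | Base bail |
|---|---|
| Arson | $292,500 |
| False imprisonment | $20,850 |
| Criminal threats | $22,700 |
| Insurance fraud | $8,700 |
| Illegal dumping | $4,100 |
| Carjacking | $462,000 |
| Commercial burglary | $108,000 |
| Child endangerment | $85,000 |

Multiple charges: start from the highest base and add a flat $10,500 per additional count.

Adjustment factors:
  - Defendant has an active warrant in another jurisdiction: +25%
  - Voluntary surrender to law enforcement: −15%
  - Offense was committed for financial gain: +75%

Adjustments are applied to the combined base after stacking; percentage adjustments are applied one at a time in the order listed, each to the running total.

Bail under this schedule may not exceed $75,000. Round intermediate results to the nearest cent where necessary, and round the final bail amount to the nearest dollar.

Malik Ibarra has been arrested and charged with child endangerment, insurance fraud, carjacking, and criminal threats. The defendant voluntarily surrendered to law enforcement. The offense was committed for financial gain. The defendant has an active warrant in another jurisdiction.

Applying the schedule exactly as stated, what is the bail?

Base amounts from the schedule: child endangerment $85,000; insurance fraud $8,700; carjacking $462,000; criminal threats $22,700.
Stacking rule: highest base plus $10,500 per additional charge. Highest is carjacking at $462,000; 3 additional charges → +$31,500. Combined base = $493,500.
Defendant has an active warrant in another jurisdiction (+25%): $493,500 × 1.25 = $616,875.
Voluntary surrender to law enforcement (−15%): $616,875 × 0.85 = $524,343.75.
Offense was committed for financial gain (+75%): $524,343.75 × 1.75 = $917,601.56.
Result $917,601.56 exceeds the maximum of $75,000; bail is capped at $75,000.

$75,000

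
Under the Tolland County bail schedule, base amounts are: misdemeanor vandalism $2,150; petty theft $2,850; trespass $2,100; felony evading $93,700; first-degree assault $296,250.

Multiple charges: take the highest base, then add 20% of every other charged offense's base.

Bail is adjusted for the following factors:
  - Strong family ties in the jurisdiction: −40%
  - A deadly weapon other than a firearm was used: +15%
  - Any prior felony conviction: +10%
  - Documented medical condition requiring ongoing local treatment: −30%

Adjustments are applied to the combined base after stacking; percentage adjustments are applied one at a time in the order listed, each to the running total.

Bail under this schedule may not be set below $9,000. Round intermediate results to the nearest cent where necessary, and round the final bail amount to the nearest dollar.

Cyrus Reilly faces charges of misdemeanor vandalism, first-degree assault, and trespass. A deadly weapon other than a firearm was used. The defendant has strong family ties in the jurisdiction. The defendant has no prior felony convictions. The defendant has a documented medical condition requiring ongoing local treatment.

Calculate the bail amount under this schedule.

Base amounts from the schedule: misdemeanor vandalism $2,150; first-degree assault $296,250; trespass $2,100.
Stacking rule: highest base plus 20% of each additional charge. Highest is first-degree assault at $296,250. Additional: $2,150 × 20% = $430; $2,100 × 20% = $420. Combined base = $296,250 + $850 = $297,100.
Strong family ties in the jurisdiction (−40%): $297,100 × 0.6 = $178,260.
A deadly weapon other than a firearm was used (+15%): $178,260 × 1.15 = $204,999.
Documented medical condition requiring ongoing local treatment (−30%): $204,999 × 0.7 = $143,499.30.
$143,499.30 is at or above the $9,000 minimum.
Rounded to the nearest dollar: $143,499.

$143,499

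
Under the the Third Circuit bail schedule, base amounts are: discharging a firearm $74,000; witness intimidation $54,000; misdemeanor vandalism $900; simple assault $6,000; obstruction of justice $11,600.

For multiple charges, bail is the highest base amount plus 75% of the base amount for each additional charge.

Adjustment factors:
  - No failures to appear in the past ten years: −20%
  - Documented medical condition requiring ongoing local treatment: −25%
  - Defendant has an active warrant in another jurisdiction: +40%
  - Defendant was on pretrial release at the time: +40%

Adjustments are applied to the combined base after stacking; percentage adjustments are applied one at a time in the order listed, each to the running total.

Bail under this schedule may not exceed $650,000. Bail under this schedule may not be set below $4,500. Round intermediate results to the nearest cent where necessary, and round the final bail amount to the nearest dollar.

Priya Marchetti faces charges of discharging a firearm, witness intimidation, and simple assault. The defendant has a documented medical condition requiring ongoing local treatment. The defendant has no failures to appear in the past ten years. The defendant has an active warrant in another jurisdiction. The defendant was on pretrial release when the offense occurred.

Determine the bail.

$139,944

Base amounts from the schedule: discharging a firearm $74,000; witness intimidation $54,000; simple assault $6,000.
Stacking rule: highest base plus 75% of each additional charge. Highest is discharging a firearm at $74,000. Additional: $54,000 × 75% = $40,500; $6,000 × 75% = $4,500. Combined base = $74,000 + $45,000 = $119,000.
No failures to appear in the past ten years (−20%): $119,000 × 0.8 = $95,200.
Documented medical condition requiring ongoing local treatment (−25%): $95,200 × 0.75 = $71,400.
Defendant has an active warrant in another jurisdiction (+40%): $71,400 × 1.4 = $99,960.
Defendant was on pretrial release at the time (+40%): $99,960 × 1.4 = $139,944.
$139,944 is within the $650,000 maximum.
$139,944 is at or above the $4,500 minimum.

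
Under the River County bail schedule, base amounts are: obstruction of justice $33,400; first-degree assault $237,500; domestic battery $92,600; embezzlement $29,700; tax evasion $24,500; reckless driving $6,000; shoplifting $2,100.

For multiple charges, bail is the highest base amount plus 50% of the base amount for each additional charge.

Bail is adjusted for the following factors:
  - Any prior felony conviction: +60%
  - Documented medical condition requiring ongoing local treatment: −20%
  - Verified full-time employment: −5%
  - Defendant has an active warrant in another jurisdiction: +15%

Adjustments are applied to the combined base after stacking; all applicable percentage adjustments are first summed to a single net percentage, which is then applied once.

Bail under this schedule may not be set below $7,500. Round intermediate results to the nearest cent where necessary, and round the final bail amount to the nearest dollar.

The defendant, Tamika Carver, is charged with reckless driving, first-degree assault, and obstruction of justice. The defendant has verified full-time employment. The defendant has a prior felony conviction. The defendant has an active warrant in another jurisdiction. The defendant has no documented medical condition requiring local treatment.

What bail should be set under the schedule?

Base amounts from the schedule: reckless driving $6,000; first-degree assault $237,500; obstruction of justice $33,400.
Stacking rule: highest base plus 50% of each additional charge. Highest is first-degree assault at $237,500. Additional: $6,000 × 50% = $3,000; $33,400 × 50% = $16,700. Combined base = $237,500 + $19,700 = $257,200.
Net percentage adjustment: +60% −5% +15% = +70%. $257,200 × 1.7 = $437,240.
$437,240 is at or above the $7,500 minimum.

$437,240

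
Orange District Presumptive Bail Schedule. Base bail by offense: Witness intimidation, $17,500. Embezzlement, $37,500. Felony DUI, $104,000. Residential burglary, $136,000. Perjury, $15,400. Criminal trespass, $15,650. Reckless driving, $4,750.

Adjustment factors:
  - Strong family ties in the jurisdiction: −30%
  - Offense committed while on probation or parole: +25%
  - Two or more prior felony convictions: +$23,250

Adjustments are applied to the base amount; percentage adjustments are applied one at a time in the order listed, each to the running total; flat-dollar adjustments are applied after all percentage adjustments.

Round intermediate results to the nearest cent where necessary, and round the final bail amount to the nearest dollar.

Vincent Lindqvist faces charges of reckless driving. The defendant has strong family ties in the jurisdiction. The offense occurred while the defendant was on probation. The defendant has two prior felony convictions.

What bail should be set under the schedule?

$27,406

Base amounts from the schedule: reckless driving $4,750.
Single charge. Combined base = $4,750.
Strong family ties in the jurisdiction (−30%): $4,750 × 0.7 = $3,325.
Offense committed while on probation or parole (+25%): $3,325 × 1.25 = $4,156.25.
Two or more prior felony convictions (+$23,250 flat): $4,156.25 + $23,250 = $27,406.25.
Rounded to the nearest dollar: $27,406.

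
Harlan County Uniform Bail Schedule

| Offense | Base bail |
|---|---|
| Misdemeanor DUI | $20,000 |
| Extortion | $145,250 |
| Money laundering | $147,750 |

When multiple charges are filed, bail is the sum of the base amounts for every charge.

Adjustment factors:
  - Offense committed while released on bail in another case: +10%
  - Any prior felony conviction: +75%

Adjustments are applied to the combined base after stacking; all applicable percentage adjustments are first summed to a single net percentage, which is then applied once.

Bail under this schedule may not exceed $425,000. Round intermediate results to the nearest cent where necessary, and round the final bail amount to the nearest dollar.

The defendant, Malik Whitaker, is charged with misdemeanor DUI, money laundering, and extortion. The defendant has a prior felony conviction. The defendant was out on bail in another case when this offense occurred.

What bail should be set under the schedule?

Base amounts from the schedule: misdemeanor DUI $20,000; money laundering $147,750; extortion $145,250.
Stacking rule: sum of all bases. $20,000 + $147,750 + $145,250 = $313,000.
Net percentage adjustment: +10% +75% = +85%. $313,000 × 1.85 = $579,050.
Result $579,050 exceeds the maximum of $425,000; bail is capped at $425,000.

$425,000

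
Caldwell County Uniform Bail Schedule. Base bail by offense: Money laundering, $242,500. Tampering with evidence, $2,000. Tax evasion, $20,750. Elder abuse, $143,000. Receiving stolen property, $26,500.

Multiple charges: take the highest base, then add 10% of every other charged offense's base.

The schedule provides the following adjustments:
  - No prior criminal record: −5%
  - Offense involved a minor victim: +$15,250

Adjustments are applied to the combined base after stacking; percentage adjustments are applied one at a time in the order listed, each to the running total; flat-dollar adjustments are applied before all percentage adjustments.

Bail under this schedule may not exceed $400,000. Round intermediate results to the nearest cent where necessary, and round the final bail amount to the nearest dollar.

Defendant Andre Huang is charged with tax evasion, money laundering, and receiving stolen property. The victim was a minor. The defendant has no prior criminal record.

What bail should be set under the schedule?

Base amounts from the schedule: tax evasion $20,750; money laundering $242,500; receiving stolen property $26,500.
Stacking rule: highest base plus 10% of each additional charge. Highest is money laundering at $242,500. Additional: $20,750 × 10% = $2,075; $26,500 × 10% = $2,650. Combined base = $242,500 + $4,725 = $247,225.
Offense involved a minor victim (+$15,250 flat): $247,225 + $15,250 = $262,475.
No prior criminal record (−5%): $262,475 × 0.95 = $249,351.25.
$249,351.25 is within the $400,000 maximum.
Rounded to the nearest dollar: $249,351.

$249,351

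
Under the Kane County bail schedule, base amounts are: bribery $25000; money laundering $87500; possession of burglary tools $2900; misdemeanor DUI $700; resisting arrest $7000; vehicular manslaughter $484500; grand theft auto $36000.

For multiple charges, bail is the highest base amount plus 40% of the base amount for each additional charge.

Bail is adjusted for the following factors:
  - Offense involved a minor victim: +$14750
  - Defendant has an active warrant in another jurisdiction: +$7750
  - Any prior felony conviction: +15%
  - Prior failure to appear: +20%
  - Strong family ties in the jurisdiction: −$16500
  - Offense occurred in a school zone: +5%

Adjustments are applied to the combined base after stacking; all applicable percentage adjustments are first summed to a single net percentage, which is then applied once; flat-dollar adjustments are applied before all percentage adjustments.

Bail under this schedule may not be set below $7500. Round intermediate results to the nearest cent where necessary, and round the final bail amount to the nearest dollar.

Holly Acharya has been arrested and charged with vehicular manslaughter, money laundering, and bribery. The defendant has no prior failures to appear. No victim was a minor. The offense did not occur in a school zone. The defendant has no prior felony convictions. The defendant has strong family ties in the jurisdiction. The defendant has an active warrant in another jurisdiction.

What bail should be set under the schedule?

$520750

Base amounts from the schedule: vehicular manslaughter $484500; money laundering $87500; bribery $25000.
Stacking rule: highest base plus 40% of each additional charge. Highest is vehicular manslaughter at $484500. Additional: $87500 × 40% = $35000; $25000 × 40% = $10000. Combined base = $484500 + $45000 = $529500.
Defendant has an active warrant in another jurisdiction (+$7750 flat): $529500 + $7750 = $537250.
Strong family ties in the jurisdiction (−$16500 flat): $537250 − $16500 = $520750.
$520750 is at or above the $7500 minimum.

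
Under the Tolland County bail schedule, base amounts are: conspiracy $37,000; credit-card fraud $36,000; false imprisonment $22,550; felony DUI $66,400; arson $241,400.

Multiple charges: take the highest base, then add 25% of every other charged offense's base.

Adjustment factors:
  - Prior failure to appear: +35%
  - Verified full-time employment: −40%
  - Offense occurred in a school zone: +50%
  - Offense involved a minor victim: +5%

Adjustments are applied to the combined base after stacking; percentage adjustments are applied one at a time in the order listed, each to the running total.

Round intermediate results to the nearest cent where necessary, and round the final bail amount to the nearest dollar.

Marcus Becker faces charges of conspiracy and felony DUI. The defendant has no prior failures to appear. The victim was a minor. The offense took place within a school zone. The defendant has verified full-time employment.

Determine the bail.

Base amounts from the schedule: conspiracy $37,000; felony DUI $66,400.
Stacking rule: highest base plus 25% of each additional charge. Highest is felony DUI at $66,400. Additional: $37,000 × 25% = $9,250. Combined base = $66,400 + $9,250 = $75,650.
Verified full-time employment (−40%): $75,650 × 0.6 = $45,390.
Offense occurred in a school zone (+50%): $45,390 × 1.5 = $68,085.
Offense involved a minor victim (+5%): $68,085 × 1.05 = $71,489.25.
Rounded to the nearest dollar: $71,489.

$71,489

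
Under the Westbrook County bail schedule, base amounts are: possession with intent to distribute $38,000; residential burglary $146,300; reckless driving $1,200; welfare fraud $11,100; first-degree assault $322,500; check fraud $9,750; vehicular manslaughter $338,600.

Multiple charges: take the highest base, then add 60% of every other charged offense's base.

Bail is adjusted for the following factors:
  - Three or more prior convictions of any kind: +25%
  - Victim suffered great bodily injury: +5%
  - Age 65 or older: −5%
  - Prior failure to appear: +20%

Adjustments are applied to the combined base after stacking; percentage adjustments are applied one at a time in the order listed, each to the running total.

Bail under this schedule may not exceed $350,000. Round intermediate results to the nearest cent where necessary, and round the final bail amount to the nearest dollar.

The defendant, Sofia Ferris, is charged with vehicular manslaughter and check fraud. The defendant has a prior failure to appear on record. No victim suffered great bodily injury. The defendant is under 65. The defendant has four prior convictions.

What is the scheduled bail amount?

$350,000

Base amounts from the schedule: vehicular manslaughter $338,600; check fraud $9,750.
Stacking rule: highest base plus 60% of each additional charge. Highest is vehicular manslaughter at $338,600. Additional: $9,750 × 60% = $5,850. Combined base = $338,600 + $5,850 = $344,450.
Three or more prior convictions of any kind (+25%): $344,450 × 1.25 = $430,562.50.
Prior failure to appear (+20%): $430,562.50 × 1.2 = $516,675.
Result $516,675 exceeds the maximum of $350,000; bail is capped at $350,000.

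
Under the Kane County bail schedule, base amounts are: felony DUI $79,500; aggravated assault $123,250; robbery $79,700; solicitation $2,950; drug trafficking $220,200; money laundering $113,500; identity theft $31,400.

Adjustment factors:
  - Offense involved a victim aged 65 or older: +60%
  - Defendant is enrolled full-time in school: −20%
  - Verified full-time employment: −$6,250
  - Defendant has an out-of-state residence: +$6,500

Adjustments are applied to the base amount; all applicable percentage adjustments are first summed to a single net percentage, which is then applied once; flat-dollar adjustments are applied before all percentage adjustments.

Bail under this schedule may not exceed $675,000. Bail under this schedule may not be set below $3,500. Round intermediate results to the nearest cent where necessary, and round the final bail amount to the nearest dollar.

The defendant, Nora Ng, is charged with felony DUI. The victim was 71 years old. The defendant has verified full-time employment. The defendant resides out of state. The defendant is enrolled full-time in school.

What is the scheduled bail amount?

$111,650

Base amounts from the schedule: felony DUI $79,500.
Single charge. Combined base = $79,500.
Verified full-time employment (−$6,250 flat): $79,500 − $6,250 = $73,250.
Defendant has an out-of-state residence (+$6,500 flat): $73,250 + $6,500 = $79,750.
Net percentage adjustment: +60% −20% = +40%. $79,750 × 1.4 = $111,650.
$111,650 is within the $675,000 maximum.
$111,650 is at or above the $3,500 minimum.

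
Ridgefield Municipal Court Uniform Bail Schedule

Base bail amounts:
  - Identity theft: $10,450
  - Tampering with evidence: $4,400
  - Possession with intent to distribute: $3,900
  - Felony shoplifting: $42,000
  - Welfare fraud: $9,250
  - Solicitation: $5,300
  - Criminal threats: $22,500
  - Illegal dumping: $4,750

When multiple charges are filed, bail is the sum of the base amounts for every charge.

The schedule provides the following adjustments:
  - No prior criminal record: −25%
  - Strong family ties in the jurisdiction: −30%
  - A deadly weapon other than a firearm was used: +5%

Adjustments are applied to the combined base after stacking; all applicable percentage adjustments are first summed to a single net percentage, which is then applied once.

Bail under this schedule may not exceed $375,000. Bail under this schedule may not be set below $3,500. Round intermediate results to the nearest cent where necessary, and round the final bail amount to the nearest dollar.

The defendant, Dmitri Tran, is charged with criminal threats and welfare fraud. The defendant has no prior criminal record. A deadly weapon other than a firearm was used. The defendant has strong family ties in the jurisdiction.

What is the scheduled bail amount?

Base amounts from the schedule: criminal threats $22,500; welfare fraud $9,250.
Stacking rule: sum of all bases. $22,500 + $9,250 = $31,750.
Net percentage adjustment: −25% −30% +5% = −50%. $31,750 × 0.5 = $15,875.
$15,875 is within the $375,000 maximum.
$15,875 is at or above the $3,500 minimum.

$15,875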